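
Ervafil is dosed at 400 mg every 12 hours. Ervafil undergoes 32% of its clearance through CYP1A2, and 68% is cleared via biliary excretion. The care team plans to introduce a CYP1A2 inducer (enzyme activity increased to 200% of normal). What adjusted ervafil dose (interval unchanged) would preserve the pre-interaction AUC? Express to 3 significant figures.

528 mg

The CYP1A2 pathway (32% of clearance) rises to 2× activity: 0.32 × 2 = 0.64.
The remaining 68% of clearance is unaffected.
Relative clearance = 0.64 + 0.68 = 1.32.
Exposure is unchanged when dose changes in proportion to clearance. New dose = 400 mg × 1.32 = 528 mg.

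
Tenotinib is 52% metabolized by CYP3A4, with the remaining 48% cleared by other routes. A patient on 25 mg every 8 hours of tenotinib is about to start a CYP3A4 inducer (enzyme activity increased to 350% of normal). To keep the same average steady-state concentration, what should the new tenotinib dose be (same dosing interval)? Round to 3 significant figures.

CYP3A4: 0.52 × 3.5 = 1.82
Other: 0.48 (unchanged)
CL_new/CL_old = 1.82 + 0.48 = 2.3.
Css,avg = (dose rate)/CL, so holding Css fixed requires dose ∝ CL: 25 × 2.3 = 57.5 mg.

57.5 mg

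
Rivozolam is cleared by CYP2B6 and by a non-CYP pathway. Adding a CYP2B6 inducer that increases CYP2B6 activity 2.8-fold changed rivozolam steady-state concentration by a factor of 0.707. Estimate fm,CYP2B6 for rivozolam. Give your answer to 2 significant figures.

0.23

Write x for the fraction cleared via CYP2B6. The observed steady-state concentration change means clearance rose to 1/0.707 = 1.414 of baseline.
Only the CYP2B6 route changed, so 1.414 = x·2.8 + (1 − x), giving x = 0.23.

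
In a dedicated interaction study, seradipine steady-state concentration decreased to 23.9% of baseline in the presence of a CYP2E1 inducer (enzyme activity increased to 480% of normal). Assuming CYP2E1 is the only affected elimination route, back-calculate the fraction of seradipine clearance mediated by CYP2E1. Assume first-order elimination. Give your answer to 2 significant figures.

0.84

Call the CYP2E1 fraction fm. After the interaction, CL_new/CL_old = fm × 4.8 + (1 − fm).
Steady-state concentration ratio = 1 / (new CL fraction), so new CL fraction = 1 / 0.239 = 4.184.
fm × 4.8 + 1 − fm = 4.184  ⇒  fm × (4.8 − 1) = 3.184  ⇒  fm = 0.84.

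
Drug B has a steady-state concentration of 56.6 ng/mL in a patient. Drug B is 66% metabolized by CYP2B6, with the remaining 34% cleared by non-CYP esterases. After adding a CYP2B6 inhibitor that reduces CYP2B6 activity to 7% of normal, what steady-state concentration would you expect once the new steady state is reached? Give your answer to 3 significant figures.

147 ng/mL

The CYP2B6 pathway (66% of clearance) is reduced to 0.07× activity: 0.66 × 0.07 = 0.0462.
The remaining 34% of clearance is unaffected.
CL_new/CL_old = 0.0462 + 0.34 = 0.3862.
With dosing unchanged, steady-state concentration scales as 1/CL: 56.6 / 0.3862 = 147 ng/mL.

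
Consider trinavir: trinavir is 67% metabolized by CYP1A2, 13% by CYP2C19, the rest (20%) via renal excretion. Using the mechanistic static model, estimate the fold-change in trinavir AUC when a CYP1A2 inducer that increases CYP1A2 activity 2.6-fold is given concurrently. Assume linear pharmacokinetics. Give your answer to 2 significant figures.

CYP1A2: 0.67 × 2.6 = 1.742
CYP2C19: 0.13 (unchanged)
Other: 0.2 (unchanged)
Relative clearance = 1.742 + 0.13 + 0.2 = 2.072.
Since AUC ∝ 1/CL, the ratio is 1 / 2.072 = 0.48.

0.48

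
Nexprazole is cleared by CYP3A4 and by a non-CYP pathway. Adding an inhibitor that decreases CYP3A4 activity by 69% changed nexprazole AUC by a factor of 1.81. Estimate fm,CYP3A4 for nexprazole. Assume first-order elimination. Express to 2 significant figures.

Let x = fm,CYP3A4. Because AUC ∝ 1/CL, relative clearance fell to 1/1.81 = 0.5525.
Only the CYP3A4 route changed, so 0.5525 = x·0.31 + (1 − x), giving x = 0.65.

0.65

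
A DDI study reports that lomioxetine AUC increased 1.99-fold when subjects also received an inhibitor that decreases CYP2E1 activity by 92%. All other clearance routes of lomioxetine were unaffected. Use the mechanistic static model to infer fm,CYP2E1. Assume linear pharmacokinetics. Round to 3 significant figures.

Write x for the fraction cleared via CYP2E1. The observed AUC change means clearance fell to 1/1.99 = 0.5025 of baseline.
Only the CYP2E1 route changed, so 0.5025 = x·0.08 + (1 − x), giving x = 0.541.

0.541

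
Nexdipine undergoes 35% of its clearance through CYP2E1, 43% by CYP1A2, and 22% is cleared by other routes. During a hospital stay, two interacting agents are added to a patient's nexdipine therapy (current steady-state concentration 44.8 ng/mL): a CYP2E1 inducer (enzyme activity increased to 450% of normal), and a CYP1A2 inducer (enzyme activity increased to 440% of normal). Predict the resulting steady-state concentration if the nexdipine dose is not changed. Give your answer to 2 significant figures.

12 ng/mL

The CYP2E1 pathway (35% of clearance) is boosted to 4.5× activity: 0.35 × 4.5 = 1.575.
The CYP1A2 pathway (43% of clearance) increases to 4.4× activity: 0.43 × 4.4 = 1.892.
The remaining 22% of clearance is unaffected.
CL_new/CL_old = 1.575 + 1.892 + 0.22 = 3.687.
New steady-state concentration = 44.8 / 3.687 = 12 ng/mL (concentration scales inversely with clearance).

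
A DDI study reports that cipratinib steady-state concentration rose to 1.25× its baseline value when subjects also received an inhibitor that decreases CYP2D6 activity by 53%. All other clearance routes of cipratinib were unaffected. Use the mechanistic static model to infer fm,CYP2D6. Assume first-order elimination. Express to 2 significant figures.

Call the CYP2D6 fraction fm. After the interaction, CL_new/CL_old = fm × 0.47 + (1 − fm).
Steady-state concentration ratio = 1 / (new CL fraction), so new CL fraction = 1 / 1.25 = 0.8.
fm × 0.47 + 1 − fm = 0.8  ⇒  fm × (0.47 − 1) = −0.2  ⇒  fm = 0.38.

0.38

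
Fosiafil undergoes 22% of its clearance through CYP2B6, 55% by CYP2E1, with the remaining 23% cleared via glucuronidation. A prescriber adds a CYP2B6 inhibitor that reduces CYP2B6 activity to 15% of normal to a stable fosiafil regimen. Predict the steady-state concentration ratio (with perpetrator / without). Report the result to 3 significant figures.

1.23

The CYP2B6 pathway (22% of clearance) drops to 0.15× activity: 0.22 × 0.15 = 0.033.
CYP2E1 (55%) and the residual 23% are unaffected.
New clearance relative to baseline: 0.033 + 0.55 + 0.23 = 0.813.
Steady-state concentration is inversely proportional to clearance, so the fold-change is 1 / 0.813 = 1.23.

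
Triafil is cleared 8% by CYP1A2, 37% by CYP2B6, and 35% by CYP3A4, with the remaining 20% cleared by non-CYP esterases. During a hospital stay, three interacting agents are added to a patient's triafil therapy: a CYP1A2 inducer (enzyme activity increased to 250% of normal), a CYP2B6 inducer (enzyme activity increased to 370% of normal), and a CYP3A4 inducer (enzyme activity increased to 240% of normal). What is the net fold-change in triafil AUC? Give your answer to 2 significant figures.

The CYP1A2 pathway (8% of clearance) rises to 2.5× activity: 0.08 × 2.5 = 0.2.
The CYP2B6 pathway (37% of clearance) increases to 3.7× activity: 0.37 × 3.7 = 1.369.
The CYP3A4 pathway (35% of clearance) rises to 2.4× activity: 0.35 × 2.4 = 0.84.
The remaining 20% of clearance is unaffected.
New clearance relative to baseline: 0.2 + 1.369 + 0.84 + 0.2 = 2.609.
Because AUC varies inversely with clearance, the combined effect is 1 / 2.609 = 0.38.

0.38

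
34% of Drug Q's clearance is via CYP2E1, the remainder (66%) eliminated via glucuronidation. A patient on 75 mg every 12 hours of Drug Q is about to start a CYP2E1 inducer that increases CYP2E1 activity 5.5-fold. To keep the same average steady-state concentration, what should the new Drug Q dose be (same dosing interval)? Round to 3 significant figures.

190 mg

The CYP2E1 pathway (34% of clearance) increases to 5.5× activity: 0.34 × 5.5 = 1.87.
The remaining 66% of clearance is unaffected.
CL_new/CL_old = 1.87 + 0.66 = 2.53.
To maintain the same steady-state level, dose must scale with clearance: new dose = 75 × 2.53 = 190 mg.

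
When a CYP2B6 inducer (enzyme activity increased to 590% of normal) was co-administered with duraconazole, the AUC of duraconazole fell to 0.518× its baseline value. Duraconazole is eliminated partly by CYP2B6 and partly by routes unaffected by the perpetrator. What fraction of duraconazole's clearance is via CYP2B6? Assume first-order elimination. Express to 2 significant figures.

Let x = fm,CYP2B6. Because AUC ∝ 1/CL, relative clearance rose to 1/0.518 = 1.931.
Setting x·5.9 + (1 − x) = 1.931 and solving: x = (1.931 − 1)/(5.9 − 1) = 0.19.

0.19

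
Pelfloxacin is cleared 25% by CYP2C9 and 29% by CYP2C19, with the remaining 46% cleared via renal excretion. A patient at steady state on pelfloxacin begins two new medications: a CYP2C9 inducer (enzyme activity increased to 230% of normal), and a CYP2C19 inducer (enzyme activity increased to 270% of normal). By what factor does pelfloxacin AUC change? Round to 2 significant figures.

CYP2C9: 0.25 × 2.3 = 0.575
CYP2C19: 0.29 × 2.7 = 0.783
Other: 0.46 (unchanged)
CL_new/CL_old = 0.575 + 0.783 + 0.46 = 1.818.
Net AUC ratio = 1 / 1.818 = 0.55.

0.55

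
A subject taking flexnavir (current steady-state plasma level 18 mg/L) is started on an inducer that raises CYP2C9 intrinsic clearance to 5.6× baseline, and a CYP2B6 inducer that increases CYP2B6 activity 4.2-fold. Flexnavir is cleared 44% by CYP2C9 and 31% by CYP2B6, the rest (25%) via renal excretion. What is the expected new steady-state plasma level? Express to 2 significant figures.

4.5 mg/L

The CYP2C9 pathway (44% of clearance) increases to 5.6× activity: 0.44 × 5.6 = 2.464.
The CYP2B6 pathway (31% of clearance) rises to 4.2× activity: 0.31 × 4.2 = 1.302.
Non-CYP routes (25%) are unchanged.
New clearance relative to baseline: 2.464 + 1.302 + 0.25 = 4.016.
New steady-state plasma level = 18 / 4.016 = 4.5 mg/L (concentration scales inversely with clearance).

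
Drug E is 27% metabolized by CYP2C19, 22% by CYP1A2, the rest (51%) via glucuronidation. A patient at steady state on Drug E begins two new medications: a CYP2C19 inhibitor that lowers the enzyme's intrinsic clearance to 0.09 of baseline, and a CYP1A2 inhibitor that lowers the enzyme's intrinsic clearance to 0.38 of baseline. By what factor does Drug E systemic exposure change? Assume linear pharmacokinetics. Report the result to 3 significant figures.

1.62

The CYP2C19 pathway (27% of clearance) falls to 0.09× activity: 0.27 × 0.09 = 0.0243.
The CYP1A2 pathway (22% of clearance) falls to 0.38× activity: 0.22 × 0.38 = 0.0836.
Non-CYP routes (51%) are unchanged.
New clearance relative to baseline: 0.0243 + 0.0836 + 0.51 = 0.6179.
Because systemic exposure varies inversely with clearance, the combined effect is 1 / 0.6179 = 1.62.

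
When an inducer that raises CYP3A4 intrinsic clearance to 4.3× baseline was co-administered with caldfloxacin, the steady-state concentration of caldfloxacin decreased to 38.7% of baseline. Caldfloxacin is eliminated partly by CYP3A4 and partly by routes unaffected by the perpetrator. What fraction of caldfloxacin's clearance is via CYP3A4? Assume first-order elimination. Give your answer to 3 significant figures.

Let x = fm,CYP3A4. Because steady-state concentration ∝ 1/CL, relative clearance rose to 1/0.387 = 2.584.
Setting x·4.3 + (1 − x) = 2.584 and solving: x = (2.584 − 1)/(4.3 − 1) = 0.480.

0.480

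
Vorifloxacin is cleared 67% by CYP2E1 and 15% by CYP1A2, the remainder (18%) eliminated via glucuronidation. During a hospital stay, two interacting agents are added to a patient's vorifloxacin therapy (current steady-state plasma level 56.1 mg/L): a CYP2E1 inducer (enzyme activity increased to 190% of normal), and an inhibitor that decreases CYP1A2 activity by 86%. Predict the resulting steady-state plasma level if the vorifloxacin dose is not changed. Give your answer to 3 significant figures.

38.1 mg/L

CYP2E1: 0.67 × 1.9 = 1.273
CYP1A2: 0.15 × 0.14 = 0.021
Other: 0.18 (unchanged)
Relative clearance = 1.273 + 0.021 + 0.18 = 1.474.
Dividing the baseline by the relative clearance: 56.1 / 1.474 = 38.1 mg/L.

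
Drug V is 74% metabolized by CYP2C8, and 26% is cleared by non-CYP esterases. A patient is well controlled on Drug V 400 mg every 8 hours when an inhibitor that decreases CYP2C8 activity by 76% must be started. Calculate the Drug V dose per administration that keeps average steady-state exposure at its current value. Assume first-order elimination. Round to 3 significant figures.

175 mg

The CYP2C8 pathway (74% of clearance) is reduced to 0.24× activity: 0.74 × 0.24 = 0.1776.
The remaining 26% of clearance is unaffected.
CL_new/CL_old = 0.1776 + 0.26 = 0.4376.
To maintain the same steady-state level, dose must scale with clearance: new dose = 400 × 0.4376 = 175 mg.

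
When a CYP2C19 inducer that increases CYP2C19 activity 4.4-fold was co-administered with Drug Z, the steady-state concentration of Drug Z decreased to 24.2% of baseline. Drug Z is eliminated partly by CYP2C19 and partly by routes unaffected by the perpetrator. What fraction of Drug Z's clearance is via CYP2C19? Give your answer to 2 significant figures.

Write x for the fraction cleared via CYP2C19. The observed steady-state concentration change means clearance rose to 1/0.242 = 4.132 of baseline.
Only the CYP2C19 route changed, so 4.132 = x·4.4 + (1 − x), giving x = 0.92.

0.92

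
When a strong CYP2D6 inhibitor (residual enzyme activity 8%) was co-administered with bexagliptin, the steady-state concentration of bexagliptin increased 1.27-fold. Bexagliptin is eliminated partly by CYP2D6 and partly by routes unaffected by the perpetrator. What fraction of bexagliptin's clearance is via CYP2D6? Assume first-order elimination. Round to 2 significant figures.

0.23

Let fm be the CYP2D6 fraction. New clearance relative to baseline = fm × 0.08 + (1 − fm).
Steady-state concentration ratio = 1 / (new CL fraction), so new CL fraction = 1 / 1.27 = 0.7874.
fm × 0.08 + 1 − fm = 0.7874  ⇒  fm × (0.08 − 1) = −0.2126  ⇒  fm = 0.23.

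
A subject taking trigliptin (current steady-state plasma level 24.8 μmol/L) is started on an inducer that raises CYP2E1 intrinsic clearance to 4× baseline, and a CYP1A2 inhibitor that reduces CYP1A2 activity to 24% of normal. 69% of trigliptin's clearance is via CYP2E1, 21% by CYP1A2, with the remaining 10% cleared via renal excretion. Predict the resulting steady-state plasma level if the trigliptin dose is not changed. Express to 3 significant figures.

8.52 μmol/L

The CYP2E1 pathway (69% of clearance) rises to 4× activity: 0.69 × 4 = 2.76.
The CYP1A2 pathway (21% of clearance) drops to 0.24× activity: 0.21 × 0.24 = 0.0504.
Non-CYP routes (10%) are unchanged.
Relative clearance = 2.76 + 0.0504 + 0.1 = 2.9104.
New steady-state plasma level = 24.8 / 2.9104 = 8.52 μmol/L (concentration scales inversely with clearance).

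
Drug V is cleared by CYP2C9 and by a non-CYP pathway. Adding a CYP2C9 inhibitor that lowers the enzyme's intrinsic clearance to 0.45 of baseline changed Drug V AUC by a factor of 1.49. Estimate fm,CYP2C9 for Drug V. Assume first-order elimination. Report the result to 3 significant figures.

0.598

CL'/CL = 1 / 1.49 = 0.6711
0.45·fm + (1 − fm) = 0.6711
fm = (0.6711 − 1) / (0.45 − 1) = 0.598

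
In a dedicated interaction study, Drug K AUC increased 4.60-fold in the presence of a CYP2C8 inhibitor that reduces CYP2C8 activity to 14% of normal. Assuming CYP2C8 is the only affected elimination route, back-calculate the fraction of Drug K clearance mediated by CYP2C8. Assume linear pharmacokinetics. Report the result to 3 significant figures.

Write x for the fraction cleared via CYP2C8. The observed AUC change means clearance fell to 1/4.60 = 0.2174 of baseline.
Only the CYP2C8 route changed, so 0.2174 = x·0.14 + (1 − x), giving x = 0.910.

0.910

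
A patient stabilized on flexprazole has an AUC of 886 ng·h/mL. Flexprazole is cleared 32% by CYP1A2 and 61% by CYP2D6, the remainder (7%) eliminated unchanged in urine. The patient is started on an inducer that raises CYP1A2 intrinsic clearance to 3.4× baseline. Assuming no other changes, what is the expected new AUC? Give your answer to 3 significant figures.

501 ng·h/mL

The CYP1A2 pathway (32% of clearance) rises to 3.4× activity: 0.32 × 3.4 = 1.088.
CYP2D6 (61%) and the residual 7% are unaffected.
Relative clearance = 1.088 + 0.61 + 0.07 = 1.768.
With dosing unchanged, AUC scales as 1/CL: 886 / 1.768 = 501 ng·h/mL.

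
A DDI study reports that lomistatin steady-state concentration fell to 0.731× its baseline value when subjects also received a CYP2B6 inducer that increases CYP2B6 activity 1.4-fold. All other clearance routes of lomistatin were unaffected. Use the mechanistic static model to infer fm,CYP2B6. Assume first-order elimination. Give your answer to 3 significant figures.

0.920

CL'/CL = 1 / 0.731 = 1.368
1.4·fm + (1 − fm) = 1.368
fm = (1.368 − 1) / (1.4 − 1) = 0.920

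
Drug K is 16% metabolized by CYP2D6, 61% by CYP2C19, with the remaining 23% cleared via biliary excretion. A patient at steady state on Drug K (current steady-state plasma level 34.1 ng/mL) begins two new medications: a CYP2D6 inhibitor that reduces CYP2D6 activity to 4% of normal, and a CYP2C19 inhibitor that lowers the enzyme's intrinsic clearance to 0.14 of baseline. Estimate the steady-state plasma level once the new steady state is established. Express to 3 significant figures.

106 ng/mL

The CYP2D6 pathway (16% of clearance) drops to 0.04× activity: 0.16 × 0.04 = 0.0064.
The CYP2C19 pathway (61% of clearance) is reduced to 0.14× activity: 0.61 × 0.14 = 0.0854.
Non-CYP routes (23%) are unchanged.
CL_new/CL_old = 0.0064 + 0.0854 + 0.23 = 0.3218.
New steady-state plasma level = 34.1 / 0.3218 = 106 ng/mL (concentration scales inversely with clearance).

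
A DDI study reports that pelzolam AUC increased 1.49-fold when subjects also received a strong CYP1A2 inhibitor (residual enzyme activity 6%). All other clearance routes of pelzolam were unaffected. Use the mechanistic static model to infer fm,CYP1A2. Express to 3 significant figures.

Write x for the fraction cleared via CYP1A2. The observed AUC change means clearance fell to 1/1.49 = 0.6711 of baseline.
Only the CYP1A2 route changed, so 0.6711 = x·0.06 + (1 − x), giving x = 0.350.

0.350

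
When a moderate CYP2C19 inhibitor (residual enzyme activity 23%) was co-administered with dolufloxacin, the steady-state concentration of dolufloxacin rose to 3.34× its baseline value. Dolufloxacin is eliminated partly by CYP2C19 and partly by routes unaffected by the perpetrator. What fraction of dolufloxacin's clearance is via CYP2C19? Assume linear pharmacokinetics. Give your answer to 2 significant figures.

Write x for the fraction cleared via CYP2C19. The observed steady-state concentration change means clearance fell to 1/3.34 = 0.2994 of baseline.
Setting x·0.23 + (1 − x) = 0.2994 and solving: x = (0.2994 − 1)/(0.23 − 1) = 0.91.

0.91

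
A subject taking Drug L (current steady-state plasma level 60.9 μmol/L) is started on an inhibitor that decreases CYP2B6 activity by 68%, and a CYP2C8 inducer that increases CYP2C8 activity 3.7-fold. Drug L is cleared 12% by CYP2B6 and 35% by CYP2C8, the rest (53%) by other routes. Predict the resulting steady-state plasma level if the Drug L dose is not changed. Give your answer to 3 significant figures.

The CYP2B6 pathway (12% of clearance) drops to 0.32× activity: 0.12 × 0.32 = 0.0384.
The CYP2C8 pathway (35% of clearance) is boosted to 3.7× activity: 0.35 × 3.7 = 1.295.
The remaining 53% of clearance is unaffected.
CL_new/CL_old = 0.0384 + 1.295 + 0.53 = 1.8634.
Dividing the baseline by the relative clearance: 60.9 / 1.8634 = 32.7 μmol/L.

32.7 μmol/L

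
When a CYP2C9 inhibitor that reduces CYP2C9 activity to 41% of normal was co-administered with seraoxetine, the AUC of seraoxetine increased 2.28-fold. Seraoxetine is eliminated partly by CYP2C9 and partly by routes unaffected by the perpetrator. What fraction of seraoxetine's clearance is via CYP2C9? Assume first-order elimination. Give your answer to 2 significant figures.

CL'/CL = 1 / 2.28 = 0.4386
0.41·fm + (1 − fm) = 0.4386
fm = (0.4386 − 1) / (0.41 − 1) = 0.95

0.95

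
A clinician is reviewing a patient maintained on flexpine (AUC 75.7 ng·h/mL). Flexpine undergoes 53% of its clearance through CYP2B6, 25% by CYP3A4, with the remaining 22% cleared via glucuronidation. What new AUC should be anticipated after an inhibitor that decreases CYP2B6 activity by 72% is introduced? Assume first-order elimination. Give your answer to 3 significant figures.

The CYP2B6 pathway (53% of clearance) is reduced to 0.28× activity: 0.53 × 0.28 = 0.1484.
CYP3A4 (25%) and the residual 22% are unaffected.
New clearance relative to baseline: 0.1484 + 0.25 + 0.22 = 0.6184.
New AUC = baseline ÷ relative clearance = 75.7 / 0.6184 = 122 ng·h/mL.

122 ng·h/mL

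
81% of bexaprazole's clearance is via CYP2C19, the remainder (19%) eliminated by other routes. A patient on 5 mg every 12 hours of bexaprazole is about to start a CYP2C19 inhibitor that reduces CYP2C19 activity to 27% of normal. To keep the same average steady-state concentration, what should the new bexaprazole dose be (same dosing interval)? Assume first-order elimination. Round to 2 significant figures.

2.0 mg

The CYP2C19 pathway (81% of clearance) falls to 0.27× activity: 0.81 × 0.27 = 0.2187.
Non-CYP routes (19%) are unchanged.
New clearance relative to baseline: 0.2187 + 0.19 = 0.4087.
Exposure is unchanged when dose changes in proportion to clearance. New dose = 5 mg × 0.4087 = 2.0 mg.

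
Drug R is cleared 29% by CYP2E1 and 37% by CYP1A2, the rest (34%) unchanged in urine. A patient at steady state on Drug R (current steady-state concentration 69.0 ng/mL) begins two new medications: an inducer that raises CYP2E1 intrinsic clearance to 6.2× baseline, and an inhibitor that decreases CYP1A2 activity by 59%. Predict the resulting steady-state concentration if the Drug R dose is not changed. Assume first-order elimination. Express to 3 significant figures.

30.1 ng/mL

CYP2E1: 0.29 × 6.2 = 1.798
CYP1A2: 0.37 × 0.41 = 0.1517
Other: 0.34 (unchanged)
Relative clearance = 1.798 + 0.1517 + 0.34 = 2.2897.
Dividing the baseline by the relative clearance: 69.0 / 2.2897 = 30.1 ng/mL.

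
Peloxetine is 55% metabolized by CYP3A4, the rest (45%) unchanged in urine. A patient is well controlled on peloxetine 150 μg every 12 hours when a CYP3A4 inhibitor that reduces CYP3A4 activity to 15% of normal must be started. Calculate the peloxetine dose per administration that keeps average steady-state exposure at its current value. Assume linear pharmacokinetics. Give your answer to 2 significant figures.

80 μg

The CYP3A4 pathway (55% of clearance) falls to 0.15× activity: 0.55 × 0.15 = 0.0825.
The remaining 45% of clearance is unaffected.
New clearance relative to baseline: 0.0825 + 0.45 = 0.5325.
To maintain the same steady-state level, dose must scale with clearance: new dose = 150 × 0.5325 = 80 μg.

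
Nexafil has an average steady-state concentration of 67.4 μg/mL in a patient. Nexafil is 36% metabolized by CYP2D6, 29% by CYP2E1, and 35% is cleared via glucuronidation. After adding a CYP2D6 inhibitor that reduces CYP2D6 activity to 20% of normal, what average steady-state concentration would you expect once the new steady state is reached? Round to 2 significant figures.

95 μg/mL

The CYP2D6 pathway (36% of clearance) falls to 0.2× activity: 0.36 × 0.2 = 0.072.
CYP2E1 (29%) and the residual 35% are unaffected.
CL_new/CL_old = 0.072 + 0.29 + 0.35 = 0.712.
New average steady-state concentration = baseline ÷ relative clearance = 67.4 / 0.712 = 95 μg/mL.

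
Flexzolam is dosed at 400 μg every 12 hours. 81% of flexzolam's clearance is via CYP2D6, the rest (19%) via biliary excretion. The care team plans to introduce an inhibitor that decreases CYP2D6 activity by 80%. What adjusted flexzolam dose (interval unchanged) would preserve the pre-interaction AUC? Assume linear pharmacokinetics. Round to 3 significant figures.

141 μg

The CYP2D6 pathway (81% of clearance) is reduced to 0.2× activity: 0.81 × 0.2 = 0.162.
Non-CYP routes (19%) are unchanged.
Relative clearance = 0.162 + 0.19 = 0.352.
Exposure is unchanged when dose changes in proportion to clearance. New dose = 400 μg × 0.352 = 141 μg.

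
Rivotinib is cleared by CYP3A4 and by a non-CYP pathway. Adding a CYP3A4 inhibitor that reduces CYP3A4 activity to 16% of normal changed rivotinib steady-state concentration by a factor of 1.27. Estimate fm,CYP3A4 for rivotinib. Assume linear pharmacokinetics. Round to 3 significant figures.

0.253

Let fm be the CYP3A4 fraction. New clearance relative to baseline = fm × 0.16 + (1 − fm).
Steady-state concentration ratio = 1 / (new CL fraction), so new CL fraction = 1 / 1.27 = 0.7874.
fm × 0.16 + 1 − fm = 0.7874  ⇒  fm × (0.16 − 1) = −0.2126  ⇒  fm = 0.253.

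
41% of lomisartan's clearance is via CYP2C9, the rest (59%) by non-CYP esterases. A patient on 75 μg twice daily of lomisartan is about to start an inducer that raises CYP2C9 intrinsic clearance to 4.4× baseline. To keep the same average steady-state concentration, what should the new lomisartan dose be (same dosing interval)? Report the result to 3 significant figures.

180 μg

The CYP2C9 pathway (41% of clearance) is boosted to 4.4× activity: 0.41 × 4.4 = 1.804.
Non-CYP routes (59%) are unchanged.
Relative clearance = 1.804 + 0.59 = 2.394.
To maintain the same steady-state level, dose must scale with clearance: new dose = 75 × 2.394 = 180 μg.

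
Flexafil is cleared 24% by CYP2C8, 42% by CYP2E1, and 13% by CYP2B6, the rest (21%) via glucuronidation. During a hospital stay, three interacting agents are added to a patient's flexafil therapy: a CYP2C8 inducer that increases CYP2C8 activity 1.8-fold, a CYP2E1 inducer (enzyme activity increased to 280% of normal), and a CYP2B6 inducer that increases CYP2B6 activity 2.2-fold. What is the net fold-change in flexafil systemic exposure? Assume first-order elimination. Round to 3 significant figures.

The CYP2C8 pathway (24% of clearance) rises to 1.8× activity: 0.24 × 1.8 = 0.432.
The CYP2E1 pathway (42% of clearance) increases to 2.8× activity: 0.42 × 2.8 = 1.176.
The CYP2B6 pathway (13% of clearance) is boosted to 2.2× activity: 0.13 × 2.2 = 0.286.
Non-CYP routes (21%) are unchanged.
CL_new/CL_old = 0.432 + 1.176 + 0.286 + 0.21 = 2.104.
Systemic exposure ∝ 1/CL: fold-change = 1 / 2.104 = 0.475.

0.475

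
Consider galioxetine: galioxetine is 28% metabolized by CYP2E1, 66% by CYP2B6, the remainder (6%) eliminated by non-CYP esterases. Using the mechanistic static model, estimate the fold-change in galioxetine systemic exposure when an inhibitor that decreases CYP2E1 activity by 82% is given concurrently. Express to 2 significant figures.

1.3

The CYP2E1 pathway (28% of clearance) drops to 0.18× activity: 0.28 × 0.18 = 0.0504.
CYP2B6 (66%) and the residual 6% are unaffected.
Relative clearance = 0.0504 + 0.66 + 0.06 = 0.7704.
Since systemic exposure ∝ 1/CL, the ratio is 1 / 0.7704 = 1.3.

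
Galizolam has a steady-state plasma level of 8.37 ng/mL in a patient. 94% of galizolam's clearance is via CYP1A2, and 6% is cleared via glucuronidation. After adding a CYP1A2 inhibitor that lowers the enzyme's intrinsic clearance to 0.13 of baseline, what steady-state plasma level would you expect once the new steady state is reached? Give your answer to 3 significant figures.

CYP1A2: 0.94 × 0.13 = 0.1222
Other: 0.06 (unchanged)
New clearance relative to baseline: 0.1222 + 0.06 = 0.1822.
Steady-state plasma level ∝ 1/CL, so new value = 8.37 / 0.1822 = 45.9 ng/mL.

45.9 ng/mL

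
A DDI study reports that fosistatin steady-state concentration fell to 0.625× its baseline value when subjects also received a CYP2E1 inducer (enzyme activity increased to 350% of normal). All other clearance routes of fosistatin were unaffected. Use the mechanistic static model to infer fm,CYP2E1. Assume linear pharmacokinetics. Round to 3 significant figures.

Let fm be the CYP2E1 fraction. New clearance relative to baseline = fm × 3.5 + (1 − fm).
Steady-state concentration ratio = 1 / (new CL fraction), so new CL fraction = 1 / 0.625 = 1.6.
fm × 3.5 + 1 − fm = 1.6  ⇒  fm × (3.5 − 1) = 0.6  ⇒  fm = 0.240.

0.240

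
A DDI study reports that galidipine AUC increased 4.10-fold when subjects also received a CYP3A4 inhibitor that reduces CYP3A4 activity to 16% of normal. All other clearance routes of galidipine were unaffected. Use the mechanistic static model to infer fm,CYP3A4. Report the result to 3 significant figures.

0.900

CL'/CL = 1 / 4.10 = 0.2439
0.16·fm + (1 − fm) = 0.2439
fm = (0.2439 − 1) / (0.16 − 1) = 0.900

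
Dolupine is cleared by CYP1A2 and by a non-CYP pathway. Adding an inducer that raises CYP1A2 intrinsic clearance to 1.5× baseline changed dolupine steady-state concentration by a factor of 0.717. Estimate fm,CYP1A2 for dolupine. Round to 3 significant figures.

0.789

Write x for the fraction cleared via CYP1A2. The observed steady-state concentration change means clearance rose to 1/0.717 = 1.395 of baseline.
Only the CYP1A2 route changed, so 1.395 = x·1.5 + (1 − x), giving x = 0.789.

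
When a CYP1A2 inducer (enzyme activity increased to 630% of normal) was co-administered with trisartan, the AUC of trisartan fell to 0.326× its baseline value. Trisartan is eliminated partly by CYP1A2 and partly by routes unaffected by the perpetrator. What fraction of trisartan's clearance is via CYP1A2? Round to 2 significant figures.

Write x for the fraction cleared via CYP1A2. The observed AUC change means clearance rose to 1/0.326 = 3.067 of baseline.
Only the CYP1A2 route changed, so 3.067 = x·6.3 + (1 − x), giving x = 0.39.

0.39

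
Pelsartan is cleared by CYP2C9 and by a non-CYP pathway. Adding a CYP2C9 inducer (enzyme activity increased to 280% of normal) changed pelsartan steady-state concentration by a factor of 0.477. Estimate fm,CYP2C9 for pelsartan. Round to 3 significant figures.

0.609

CL'/CL = 1 / 0.477 = 2.096
2.8·fm + (1 − fm) = 2.096
fm = (2.096 − 1) / (2.8 − 1) = 0.609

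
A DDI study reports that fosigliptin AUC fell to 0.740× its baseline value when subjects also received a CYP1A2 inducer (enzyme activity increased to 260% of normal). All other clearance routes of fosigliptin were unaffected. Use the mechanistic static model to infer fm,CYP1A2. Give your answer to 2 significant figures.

Call the CYP1A2 fraction fm. After the interaction, CL_new/CL_old = fm × 2.6 + (1 − fm).
AUC ratio = 1 / (new CL fraction), so new CL fraction = 1 / 0.740 = 1.351.
fm × 2.6 + 1 − fm = 1.351  ⇒  fm × (2.6 − 1) = 0.3514  ⇒  fm = 0.22.

0.22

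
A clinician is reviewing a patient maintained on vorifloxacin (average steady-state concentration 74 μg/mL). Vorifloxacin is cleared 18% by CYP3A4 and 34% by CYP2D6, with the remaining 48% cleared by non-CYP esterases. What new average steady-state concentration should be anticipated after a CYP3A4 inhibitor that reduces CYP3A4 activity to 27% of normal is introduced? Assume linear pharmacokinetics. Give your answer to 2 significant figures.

The CYP3A4 pathway (18% of clearance) falls to 0.27× activity: 0.18 × 0.27 = 0.0486.
CYP2D6 (34%) and the residual 48% are unaffected.
Relative clearance = 0.0486 + 0.34 + 0.48 = 0.8686.
With dosing unchanged, average steady-state concentration scales as 1/CL: 74 / 0.8686 = 85 μg/mL.

85 μg/mL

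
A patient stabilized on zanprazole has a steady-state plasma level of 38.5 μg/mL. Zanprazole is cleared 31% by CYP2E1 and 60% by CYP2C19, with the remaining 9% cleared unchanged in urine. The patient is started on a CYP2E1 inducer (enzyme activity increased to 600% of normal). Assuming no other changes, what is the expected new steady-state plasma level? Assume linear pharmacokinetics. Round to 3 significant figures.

15.1 μg/mL

The CYP2E1 pathway (31% of clearance) increases to 6× activity: 0.31 × 6 = 1.86.
CYP2C19 (60%) and the residual 9% are unaffected.
New clearance relative to baseline: 1.86 + 0.6 + 0.09 = 2.55.
With dosing unchanged, steady-state plasma level scales as 1/CL: 38.5 / 2.55 = 15.1 μg/mL.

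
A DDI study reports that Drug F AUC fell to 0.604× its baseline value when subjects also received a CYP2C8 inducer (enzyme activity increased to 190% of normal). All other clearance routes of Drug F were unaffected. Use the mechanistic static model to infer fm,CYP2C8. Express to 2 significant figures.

0.73

Call the CYP2C8 fraction fm. After the interaction, CL_new/CL_old = fm × 1.9 + (1 − fm).
AUC ratio = 1 / (new CL fraction), so new CL fraction = 1 / 0.604 = 1.656.
fm × 1.9 + 1 − fm = 1.656  ⇒  fm × (1.9 − 1) = 0.6556  ⇒  fm = 0.73.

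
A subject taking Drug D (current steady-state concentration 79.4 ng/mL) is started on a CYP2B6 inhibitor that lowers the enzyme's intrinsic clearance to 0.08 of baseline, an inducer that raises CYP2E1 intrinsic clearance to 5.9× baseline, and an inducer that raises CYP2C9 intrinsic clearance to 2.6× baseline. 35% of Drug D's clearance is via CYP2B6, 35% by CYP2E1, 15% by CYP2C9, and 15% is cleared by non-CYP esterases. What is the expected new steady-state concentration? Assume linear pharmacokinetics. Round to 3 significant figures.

CYP2B6: 0.35 × 0.08 = 0.028
CYP2E1: 0.35 × 5.9 = 2.065
CYP2C9: 0.15 × 2.6 = 0.39
Other: 0.15 (unchanged)
CL_new/CL_old = 0.028 + 2.065 + 0.39 + 0.15 = 2.633.
New steady-state concentration = 79.4 / 2.633 = 30.2 ng/mL (concentration scales inversely with clearance).

30.2 ng/mL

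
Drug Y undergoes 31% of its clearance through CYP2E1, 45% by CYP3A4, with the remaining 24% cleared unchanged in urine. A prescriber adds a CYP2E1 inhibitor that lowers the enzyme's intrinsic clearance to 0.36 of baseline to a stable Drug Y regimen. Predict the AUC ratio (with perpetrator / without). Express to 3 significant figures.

The CYP2E1 pathway (31% of clearance) drops to 0.36× activity: 0.31 × 0.36 = 0.1116.
CYP3A4 (45%) and the residual 24% are unaffected.
New clearance relative to baseline: 0.1116 + 0.45 + 0.24 = 0.8016.
AUC ratio = CL_old/CL_new = 1 / 0.8016 = 1.25.

1.25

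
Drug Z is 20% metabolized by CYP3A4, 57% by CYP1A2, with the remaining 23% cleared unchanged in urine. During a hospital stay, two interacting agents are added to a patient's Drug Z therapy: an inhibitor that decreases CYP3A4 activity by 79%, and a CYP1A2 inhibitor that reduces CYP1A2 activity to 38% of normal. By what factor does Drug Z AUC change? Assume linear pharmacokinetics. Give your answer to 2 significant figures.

The CYP3A4 pathway (20% of clearance) drops to 0.21× activity: 0.2 × 0.21 = 0.042.
The CYP1A2 pathway (57% of clearance) drops to 0.38× activity: 0.57 × 0.38 = 0.2166.
Non-CYP routes (23%) are unchanged.
New clearance relative to baseline: 0.042 + 0.2166 + 0.23 = 0.4886.
Net AUC ratio = 1 / 0.4886 = 2.0.

2.0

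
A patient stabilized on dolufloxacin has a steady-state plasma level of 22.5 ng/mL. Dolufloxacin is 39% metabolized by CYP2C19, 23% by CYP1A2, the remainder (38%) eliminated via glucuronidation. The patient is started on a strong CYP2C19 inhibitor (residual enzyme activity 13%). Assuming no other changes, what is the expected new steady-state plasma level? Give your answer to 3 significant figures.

The CYP2C19 pathway (39% of clearance) is reduced to 0.13× activity: 0.39 × 0.13 = 0.0507.
CYP1A2 (23%) and the residual 38% are unaffected.
CL_new/CL_old = 0.0507 + 0.23 + 0.38 = 0.6607.
New steady-state plasma level = baseline ÷ relative clearance = 22.5 / 0.6607 = 34.1 ng/mL.

34.1 ng/mL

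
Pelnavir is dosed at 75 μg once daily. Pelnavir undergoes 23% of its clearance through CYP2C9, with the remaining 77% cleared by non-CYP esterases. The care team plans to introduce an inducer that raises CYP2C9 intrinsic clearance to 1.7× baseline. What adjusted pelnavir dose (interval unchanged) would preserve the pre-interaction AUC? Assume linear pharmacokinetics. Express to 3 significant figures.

The CYP2C9 pathway (23% of clearance) rises to 1.7× activity: 0.23 × 1.7 = 0.391.
The remaining 77% of clearance is unaffected.
Relative clearance = 0.391 + 0.77 = 1.161.
Css,avg = (dose rate)/CL, so holding Css fixed requires dose ∝ CL: 75 × 1.161 = 87.1 μg.

87.1 μg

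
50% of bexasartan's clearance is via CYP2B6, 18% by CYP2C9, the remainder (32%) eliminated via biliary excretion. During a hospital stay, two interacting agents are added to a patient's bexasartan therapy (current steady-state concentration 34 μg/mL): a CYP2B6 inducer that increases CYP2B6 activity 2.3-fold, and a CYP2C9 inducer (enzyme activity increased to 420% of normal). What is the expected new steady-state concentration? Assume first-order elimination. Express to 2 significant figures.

15 μg/mL

The CYP2B6 pathway (50% of clearance) increases to 2.3× activity: 0.5 × 2.3 = 1.15.
The CYP2C9 pathway (18% of clearance) increases to 4.2× activity: 0.18 × 4.2 = 0.756.
Non-CYP routes (32%) are unchanged.
New clearance relative to baseline: 1.15 + 0.756 + 0.32 = 2.226.
New steady-state concentration = 34 / 2.226 = 15 μg/mL (concentration scales inversely with clearance).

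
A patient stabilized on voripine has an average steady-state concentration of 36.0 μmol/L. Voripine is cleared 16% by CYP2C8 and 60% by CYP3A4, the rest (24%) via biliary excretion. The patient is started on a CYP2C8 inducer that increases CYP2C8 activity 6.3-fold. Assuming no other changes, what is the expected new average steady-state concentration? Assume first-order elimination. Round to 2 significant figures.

The CYP2C8 pathway (16% of clearance) rises to 6.3× activity: 0.16 × 6.3 = 1.008.
CYP3A4 (60%) and the residual 24% are unaffected.
CL_new/CL_old = 1.008 + 0.6 + 0.24 = 1.848.
New average steady-state concentration = baseline ÷ relative clearance = 36.0 / 1.848 = 19 μmol/L.

19 μmol/L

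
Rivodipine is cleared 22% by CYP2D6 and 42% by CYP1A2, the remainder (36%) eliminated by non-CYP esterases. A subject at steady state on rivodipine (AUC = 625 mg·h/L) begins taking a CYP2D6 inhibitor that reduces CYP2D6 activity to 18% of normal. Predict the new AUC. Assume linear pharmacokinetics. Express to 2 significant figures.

The CYP2D6 pathway (22% of clearance) drops to 0.18× activity: 0.22 × 0.18 = 0.0396.
CYP1A2 (42%) and the residual 36% are unaffected.
CL_new/CL_old = 0.0396 + 0.42 + 0.36 = 0.8196.
AUC ∝ 1/CL, so new value = 625 / 0.8196 = 7.6 × 10² mg·h/L.

7.6 × 10² mg·h/L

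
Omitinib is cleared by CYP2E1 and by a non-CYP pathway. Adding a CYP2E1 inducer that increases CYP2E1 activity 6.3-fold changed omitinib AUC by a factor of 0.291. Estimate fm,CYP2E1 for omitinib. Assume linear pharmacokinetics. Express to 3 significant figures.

0.460

Call the CYP2E1 fraction fm. After the interaction, CL_new/CL_old = fm × 6.3 + (1 − fm).
AUC ratio = 1 / (new CL fraction), so new CL fraction = 1 / 0.291 = 3.436.
fm × 6.3 + 1 − fm = 3.436  ⇒  fm × (6.3 − 1) = 2.436  ⇒  fm = 0.460.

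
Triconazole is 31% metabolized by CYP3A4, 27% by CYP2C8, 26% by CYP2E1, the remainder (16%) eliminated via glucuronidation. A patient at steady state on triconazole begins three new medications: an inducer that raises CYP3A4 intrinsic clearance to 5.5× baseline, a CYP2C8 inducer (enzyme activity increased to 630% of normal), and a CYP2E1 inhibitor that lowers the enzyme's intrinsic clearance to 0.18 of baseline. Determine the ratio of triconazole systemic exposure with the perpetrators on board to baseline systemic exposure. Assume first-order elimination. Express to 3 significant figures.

0.277

The CYP3A4 pathway (31% of clearance) increases to 5.5× activity: 0.31 × 5.5 = 1.705.
The CYP2C8 pathway (27% of clearance) is boosted to 6.3× activity: 0.27 × 6.3 = 1.701.
The CYP2E1 pathway (26% of clearance) drops to 0.18× activity: 0.26 × 0.18 = 0.0468.
Non-CYP routes (16%) are unchanged.
New clearance relative to baseline: 1.705 + 1.701 + 0.0468 + 0.16 = 3.6128.
Systemic exposure ∝ 1/CL: fold-change = 1 / 3.6128 = 0.277.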